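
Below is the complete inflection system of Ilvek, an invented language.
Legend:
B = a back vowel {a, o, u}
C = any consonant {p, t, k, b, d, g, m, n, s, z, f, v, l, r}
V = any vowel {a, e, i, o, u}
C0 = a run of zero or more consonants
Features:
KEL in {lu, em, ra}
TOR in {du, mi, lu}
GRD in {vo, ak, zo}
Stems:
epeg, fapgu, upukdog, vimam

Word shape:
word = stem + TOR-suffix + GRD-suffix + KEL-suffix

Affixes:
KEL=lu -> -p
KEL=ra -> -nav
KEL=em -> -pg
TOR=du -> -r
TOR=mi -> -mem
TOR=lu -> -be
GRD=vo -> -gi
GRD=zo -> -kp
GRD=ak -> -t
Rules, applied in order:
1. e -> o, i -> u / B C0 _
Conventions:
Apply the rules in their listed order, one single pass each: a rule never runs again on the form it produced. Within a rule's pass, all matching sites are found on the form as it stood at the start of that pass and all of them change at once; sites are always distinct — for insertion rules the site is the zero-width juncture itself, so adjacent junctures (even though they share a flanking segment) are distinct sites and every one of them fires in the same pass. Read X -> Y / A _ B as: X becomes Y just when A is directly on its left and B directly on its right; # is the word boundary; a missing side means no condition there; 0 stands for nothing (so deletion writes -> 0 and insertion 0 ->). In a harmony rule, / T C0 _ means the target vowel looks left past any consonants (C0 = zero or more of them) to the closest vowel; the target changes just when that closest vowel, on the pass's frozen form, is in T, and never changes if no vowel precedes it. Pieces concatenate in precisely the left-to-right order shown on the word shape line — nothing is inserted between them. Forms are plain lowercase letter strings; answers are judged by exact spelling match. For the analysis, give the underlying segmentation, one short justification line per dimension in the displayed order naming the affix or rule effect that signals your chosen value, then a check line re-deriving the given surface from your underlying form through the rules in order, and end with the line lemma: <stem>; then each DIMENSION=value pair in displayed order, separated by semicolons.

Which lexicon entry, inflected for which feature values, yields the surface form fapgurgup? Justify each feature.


underlying: fapgu-r-gi-p
KEL=lu - signalled by the affix -p
TOR=du - signalled by the affix -r
GRD=vo - signalled by the affix -gi
check: fapgurgip -> fapgurgup
lemma: fapgu; KEL=lu; TOR=du; GRD=vo


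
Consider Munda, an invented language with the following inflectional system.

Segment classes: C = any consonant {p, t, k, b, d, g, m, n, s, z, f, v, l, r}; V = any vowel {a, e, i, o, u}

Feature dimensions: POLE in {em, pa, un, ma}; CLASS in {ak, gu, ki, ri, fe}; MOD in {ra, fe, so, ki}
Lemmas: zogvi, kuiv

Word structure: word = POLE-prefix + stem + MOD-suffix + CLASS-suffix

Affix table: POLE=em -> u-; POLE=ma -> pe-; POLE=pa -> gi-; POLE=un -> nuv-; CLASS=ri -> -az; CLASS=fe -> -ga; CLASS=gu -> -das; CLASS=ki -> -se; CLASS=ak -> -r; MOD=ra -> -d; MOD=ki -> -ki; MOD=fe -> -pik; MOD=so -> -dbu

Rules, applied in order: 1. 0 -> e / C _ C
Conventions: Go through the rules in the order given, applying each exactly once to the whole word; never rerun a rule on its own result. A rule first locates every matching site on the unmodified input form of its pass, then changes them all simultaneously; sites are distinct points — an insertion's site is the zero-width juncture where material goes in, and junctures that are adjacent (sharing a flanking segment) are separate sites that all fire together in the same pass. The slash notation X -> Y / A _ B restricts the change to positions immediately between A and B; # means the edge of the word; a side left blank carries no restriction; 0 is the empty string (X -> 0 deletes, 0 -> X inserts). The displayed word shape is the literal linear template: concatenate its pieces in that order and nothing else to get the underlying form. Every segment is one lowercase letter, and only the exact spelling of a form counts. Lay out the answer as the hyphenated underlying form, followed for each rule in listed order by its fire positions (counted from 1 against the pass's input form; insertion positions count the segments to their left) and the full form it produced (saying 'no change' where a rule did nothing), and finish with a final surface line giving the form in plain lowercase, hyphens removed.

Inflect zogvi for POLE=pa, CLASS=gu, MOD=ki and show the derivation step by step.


underlying: gi-zogvi-ki-das
1. 0 -> e / C _ C: inserts after position(s) 5: gizogevikidas
surface: gizogevikidas


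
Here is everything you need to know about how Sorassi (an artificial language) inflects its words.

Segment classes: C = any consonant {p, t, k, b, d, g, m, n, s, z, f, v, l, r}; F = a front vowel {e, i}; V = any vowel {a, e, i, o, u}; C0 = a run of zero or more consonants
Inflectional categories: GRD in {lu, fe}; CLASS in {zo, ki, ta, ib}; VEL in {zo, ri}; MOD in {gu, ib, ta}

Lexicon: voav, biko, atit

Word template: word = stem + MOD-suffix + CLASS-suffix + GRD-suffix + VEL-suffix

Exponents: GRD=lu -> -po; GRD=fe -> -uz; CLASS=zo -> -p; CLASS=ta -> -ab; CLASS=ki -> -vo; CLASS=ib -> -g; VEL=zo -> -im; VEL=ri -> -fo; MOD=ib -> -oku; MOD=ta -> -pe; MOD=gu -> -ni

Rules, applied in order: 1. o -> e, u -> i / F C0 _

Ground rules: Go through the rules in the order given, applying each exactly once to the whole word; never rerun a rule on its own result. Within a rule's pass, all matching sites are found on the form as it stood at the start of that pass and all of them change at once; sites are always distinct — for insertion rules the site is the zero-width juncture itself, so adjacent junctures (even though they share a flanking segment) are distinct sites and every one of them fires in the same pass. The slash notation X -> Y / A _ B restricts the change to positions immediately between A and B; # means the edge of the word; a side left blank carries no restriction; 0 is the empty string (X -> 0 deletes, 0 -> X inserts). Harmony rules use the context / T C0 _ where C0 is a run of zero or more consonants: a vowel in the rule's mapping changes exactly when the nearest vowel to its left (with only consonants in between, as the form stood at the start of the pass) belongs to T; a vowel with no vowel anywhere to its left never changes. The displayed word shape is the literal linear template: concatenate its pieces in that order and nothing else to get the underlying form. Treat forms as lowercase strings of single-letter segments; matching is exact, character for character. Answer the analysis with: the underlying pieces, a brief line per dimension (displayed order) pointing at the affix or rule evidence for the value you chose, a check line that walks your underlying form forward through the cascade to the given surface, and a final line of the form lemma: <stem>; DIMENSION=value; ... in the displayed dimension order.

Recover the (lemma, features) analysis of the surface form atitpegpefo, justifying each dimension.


underlying: atit-pe-g-po-fo
GRD=lu - signalled by the affix -po
CLASS=ib - signalled by the affix -g
VEL=ri - signalled by the affix -fo
MOD=ta - signalled by the affix -pe
check: atitpegpofo -> atitpegpefo
lemma: atit; GRD=lu; CLASS=ib; VEL=ri; MOD=ta


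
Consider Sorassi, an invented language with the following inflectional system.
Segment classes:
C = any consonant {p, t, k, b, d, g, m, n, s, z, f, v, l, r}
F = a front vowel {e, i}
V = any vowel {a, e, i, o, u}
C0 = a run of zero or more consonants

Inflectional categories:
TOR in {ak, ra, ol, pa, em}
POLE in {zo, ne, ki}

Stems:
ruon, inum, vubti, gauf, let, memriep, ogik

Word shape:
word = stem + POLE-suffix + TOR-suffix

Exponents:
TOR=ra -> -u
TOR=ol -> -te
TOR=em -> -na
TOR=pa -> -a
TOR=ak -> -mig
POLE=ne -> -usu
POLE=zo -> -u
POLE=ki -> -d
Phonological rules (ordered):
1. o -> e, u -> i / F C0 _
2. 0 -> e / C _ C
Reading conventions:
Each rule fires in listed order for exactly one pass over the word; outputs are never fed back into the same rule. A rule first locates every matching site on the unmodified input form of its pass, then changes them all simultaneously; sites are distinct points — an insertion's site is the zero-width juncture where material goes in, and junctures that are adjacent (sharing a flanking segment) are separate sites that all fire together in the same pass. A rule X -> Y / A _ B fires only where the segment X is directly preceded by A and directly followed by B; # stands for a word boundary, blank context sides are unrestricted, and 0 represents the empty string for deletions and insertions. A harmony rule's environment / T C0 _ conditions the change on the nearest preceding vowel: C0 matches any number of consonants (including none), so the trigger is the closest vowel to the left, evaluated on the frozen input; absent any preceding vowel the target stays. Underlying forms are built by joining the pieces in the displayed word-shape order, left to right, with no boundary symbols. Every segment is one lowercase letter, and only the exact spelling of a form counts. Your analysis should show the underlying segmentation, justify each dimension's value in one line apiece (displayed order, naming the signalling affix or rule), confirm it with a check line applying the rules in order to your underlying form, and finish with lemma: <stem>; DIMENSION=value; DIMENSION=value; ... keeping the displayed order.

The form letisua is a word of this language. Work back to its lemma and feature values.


underlying: let-usu-a
TOR=pa - signalled by the affix -a
POLE=ne - signalled by the affix -usu
check: letusua -> letisua -> letisua
lemma: let; TOR=pa; POLE=ne


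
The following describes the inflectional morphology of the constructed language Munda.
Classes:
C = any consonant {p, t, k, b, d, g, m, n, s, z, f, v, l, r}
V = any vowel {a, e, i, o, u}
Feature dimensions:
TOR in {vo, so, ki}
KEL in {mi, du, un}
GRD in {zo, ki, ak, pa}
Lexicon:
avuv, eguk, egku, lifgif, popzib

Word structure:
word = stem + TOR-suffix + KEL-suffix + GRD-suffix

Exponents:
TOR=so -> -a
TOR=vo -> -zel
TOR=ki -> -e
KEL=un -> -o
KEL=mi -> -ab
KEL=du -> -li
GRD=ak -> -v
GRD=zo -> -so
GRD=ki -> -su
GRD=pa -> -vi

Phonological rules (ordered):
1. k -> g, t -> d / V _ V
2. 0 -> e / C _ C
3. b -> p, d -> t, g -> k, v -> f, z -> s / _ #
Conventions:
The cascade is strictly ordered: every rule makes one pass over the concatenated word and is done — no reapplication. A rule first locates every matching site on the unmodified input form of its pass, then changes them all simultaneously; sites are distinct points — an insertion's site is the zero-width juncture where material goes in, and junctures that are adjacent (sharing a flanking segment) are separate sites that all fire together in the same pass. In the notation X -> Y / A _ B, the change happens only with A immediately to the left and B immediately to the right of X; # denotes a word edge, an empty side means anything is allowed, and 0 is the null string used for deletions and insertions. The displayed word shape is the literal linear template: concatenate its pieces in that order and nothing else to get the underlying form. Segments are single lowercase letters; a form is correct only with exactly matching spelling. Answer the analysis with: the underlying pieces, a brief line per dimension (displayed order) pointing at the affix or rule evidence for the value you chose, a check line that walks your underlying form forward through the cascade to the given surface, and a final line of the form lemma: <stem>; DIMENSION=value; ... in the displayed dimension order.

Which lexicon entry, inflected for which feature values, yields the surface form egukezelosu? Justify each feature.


underlying: eguk-zel-o-su
TOR=vo - signalled by the affix -zel
KEL=un - signalled by the affix -o
GRD=ki - signalled by the affix -su
check: egukzelosu -> egukzelosu -> egukezelosu -> egukezelosu
lemma: eguk; TOR=vo; KEL=un; GRD=ki


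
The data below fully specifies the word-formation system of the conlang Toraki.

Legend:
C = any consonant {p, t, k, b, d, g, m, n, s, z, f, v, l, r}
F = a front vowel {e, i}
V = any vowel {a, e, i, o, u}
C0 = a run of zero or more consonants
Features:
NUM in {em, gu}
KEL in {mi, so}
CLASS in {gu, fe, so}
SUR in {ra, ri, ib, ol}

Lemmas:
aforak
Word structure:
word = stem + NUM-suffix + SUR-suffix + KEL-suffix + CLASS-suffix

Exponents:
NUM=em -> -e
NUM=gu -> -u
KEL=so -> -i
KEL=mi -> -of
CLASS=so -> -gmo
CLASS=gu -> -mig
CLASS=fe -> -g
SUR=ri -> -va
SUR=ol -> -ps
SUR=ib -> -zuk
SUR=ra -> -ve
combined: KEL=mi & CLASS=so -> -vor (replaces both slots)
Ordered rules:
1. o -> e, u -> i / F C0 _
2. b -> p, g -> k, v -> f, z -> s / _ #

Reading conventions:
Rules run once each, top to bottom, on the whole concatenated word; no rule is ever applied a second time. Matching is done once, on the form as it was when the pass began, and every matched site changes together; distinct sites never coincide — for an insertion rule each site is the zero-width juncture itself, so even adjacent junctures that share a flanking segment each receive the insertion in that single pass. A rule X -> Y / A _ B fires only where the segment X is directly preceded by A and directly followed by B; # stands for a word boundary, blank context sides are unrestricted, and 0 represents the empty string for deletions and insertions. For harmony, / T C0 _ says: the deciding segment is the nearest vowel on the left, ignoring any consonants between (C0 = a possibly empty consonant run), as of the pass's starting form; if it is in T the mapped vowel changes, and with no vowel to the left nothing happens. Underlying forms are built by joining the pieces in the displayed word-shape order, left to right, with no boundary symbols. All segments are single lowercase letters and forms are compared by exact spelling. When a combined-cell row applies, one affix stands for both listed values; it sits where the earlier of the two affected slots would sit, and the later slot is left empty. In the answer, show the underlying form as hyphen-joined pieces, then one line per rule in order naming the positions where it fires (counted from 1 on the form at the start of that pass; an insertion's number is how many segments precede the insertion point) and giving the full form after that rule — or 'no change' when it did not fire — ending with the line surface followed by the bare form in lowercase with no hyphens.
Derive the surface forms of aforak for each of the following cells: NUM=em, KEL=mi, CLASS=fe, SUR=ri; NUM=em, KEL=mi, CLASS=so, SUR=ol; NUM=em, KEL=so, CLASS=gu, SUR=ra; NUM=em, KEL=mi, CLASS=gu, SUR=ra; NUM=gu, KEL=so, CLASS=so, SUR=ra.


cell NUM=em, KEL=mi, CLASS=fe, SUR=ri:
underlying: aforak-e-va-of-g
1. o -> e, u -> i / F C0 _: no change
2. b -> p, g -> k, v -> f, z -> s / _ #: fires at position(s) 12: aforakevaofk
surface: aforakevaofk

cell NUM=em, KEL=mi, CLASS=so, SUR=ol:
underlying: aforak-e-ps-vor
1. o -> e, u -> i / F C0 _: fires at position(s) 11: aforakepsver
2. b -> p, g -> k, v -> f, z -> s / _ #: no change
surface: aforakepsver

cell NUM=em, KEL=so, CLASS=gu, SUR=ra:
underlying: aforak-e-ve-i-mig
1. o -> e, u -> i / F C0 _: no change
2. b -> p, g -> k, v -> f, z -> s / _ #: fires at position(s) 13: aforakeveimik
surface: aforakeveimik

cell NUM=em, KEL=mi, CLASS=gu, SUR=ra:
underlying: aforak-e-ve-of-mig
1. o -> e, u -> i / F C0 _: fires at position(s) 10: aforakeveefmig
2. b -> p, g -> k, v -> f, z -> s / _ #: fires at position(s) 14: aforakeveefmik
surface: aforakeveefmik

cell NUM=gu, KEL=so, CLASS=so, SUR=ra:
underlying: aforak-u-ve-i-gmo
1. o -> e, u -> i / F C0 _: fires at position(s) 13: aforakuveigme
2. b -> p, g -> k, v -> f, z -> s / _ #: no change
surface: aforakuveigme


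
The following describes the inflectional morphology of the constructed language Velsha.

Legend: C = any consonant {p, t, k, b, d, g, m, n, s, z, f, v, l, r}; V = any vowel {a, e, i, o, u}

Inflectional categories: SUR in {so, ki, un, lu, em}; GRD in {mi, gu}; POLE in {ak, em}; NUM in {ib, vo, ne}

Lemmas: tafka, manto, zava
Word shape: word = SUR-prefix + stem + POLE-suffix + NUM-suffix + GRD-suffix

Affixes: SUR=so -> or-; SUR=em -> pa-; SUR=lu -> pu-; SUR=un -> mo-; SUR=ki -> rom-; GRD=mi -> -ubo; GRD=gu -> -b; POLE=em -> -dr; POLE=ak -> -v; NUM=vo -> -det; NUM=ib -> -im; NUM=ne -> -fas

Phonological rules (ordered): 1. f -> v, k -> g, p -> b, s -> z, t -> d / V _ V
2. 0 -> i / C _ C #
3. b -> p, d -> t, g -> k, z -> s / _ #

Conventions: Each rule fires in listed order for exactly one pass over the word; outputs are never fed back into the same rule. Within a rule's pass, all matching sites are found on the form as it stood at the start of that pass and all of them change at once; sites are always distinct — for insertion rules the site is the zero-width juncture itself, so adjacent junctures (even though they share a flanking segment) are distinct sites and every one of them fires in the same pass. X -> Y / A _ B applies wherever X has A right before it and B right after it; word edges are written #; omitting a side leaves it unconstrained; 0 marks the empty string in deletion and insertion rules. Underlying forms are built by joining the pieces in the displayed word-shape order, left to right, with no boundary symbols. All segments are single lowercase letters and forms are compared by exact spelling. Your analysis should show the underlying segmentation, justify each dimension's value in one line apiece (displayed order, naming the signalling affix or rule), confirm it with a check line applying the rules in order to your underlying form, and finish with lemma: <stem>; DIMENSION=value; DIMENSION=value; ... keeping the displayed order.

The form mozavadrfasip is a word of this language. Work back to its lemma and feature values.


underlying: mo-zava-dr-fas-b
SUR=un - signalled by the affix mo-
GRD=gu - signalled by the affix -b
POLE=em - signalled by the affix -dr
NUM=ne - signalled by the affix -fas
check: mozavadrfasb -> mozavadrfasb -> mozavadrfasib -> mozavadrfasip
lemma: zava; SUR=un; GRD=gu; POLE=em; NUM=ne


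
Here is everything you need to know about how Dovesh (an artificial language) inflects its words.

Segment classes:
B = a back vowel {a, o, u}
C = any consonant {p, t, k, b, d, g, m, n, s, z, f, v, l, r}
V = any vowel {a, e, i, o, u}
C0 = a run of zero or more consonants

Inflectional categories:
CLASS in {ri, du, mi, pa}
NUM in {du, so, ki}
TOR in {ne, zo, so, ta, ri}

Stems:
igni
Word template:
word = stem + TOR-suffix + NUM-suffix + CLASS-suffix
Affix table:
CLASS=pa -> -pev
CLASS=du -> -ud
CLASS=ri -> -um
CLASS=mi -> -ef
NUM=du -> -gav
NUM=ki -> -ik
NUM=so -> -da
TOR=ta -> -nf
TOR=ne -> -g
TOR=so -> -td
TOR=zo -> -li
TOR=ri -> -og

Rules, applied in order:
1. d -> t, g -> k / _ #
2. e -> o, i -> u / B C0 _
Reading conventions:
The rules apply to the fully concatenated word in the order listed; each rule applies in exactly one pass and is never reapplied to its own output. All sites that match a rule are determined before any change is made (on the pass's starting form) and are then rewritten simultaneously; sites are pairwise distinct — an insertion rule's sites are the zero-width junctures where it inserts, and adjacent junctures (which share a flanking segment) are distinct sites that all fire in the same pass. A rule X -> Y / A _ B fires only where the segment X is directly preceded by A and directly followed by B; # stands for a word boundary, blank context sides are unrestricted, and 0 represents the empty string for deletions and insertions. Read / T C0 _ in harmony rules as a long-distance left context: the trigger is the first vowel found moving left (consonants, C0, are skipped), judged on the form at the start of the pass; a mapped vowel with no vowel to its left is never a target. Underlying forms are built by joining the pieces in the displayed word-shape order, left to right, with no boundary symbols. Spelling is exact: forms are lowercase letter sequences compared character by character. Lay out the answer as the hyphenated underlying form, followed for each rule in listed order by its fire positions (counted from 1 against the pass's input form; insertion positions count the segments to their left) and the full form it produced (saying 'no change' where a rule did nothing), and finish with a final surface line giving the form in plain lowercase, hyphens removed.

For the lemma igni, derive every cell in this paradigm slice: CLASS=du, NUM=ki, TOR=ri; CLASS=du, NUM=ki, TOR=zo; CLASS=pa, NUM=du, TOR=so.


cell CLASS=du, NUM=ki, TOR=ri:
underlying: igni-og-ik-ud
1. d -> t, g -> k / _ #: fires at position(s) 10: igniogikut
2. e -> o, i -> u / B C0 _: fires at position(s) 7: igniogukut
surface: igniogukut

cell CLASS=du, NUM=ki, TOR=zo:
underlying: igni-li-ik-ud
1. d -> t, g -> k / _ #: fires at position(s) 10: igniliikut
2. e -> o, i -> u / B C0 _: no change
surface: igniliikut

cell CLASS=pa, NUM=du, TOR=so:
underlying: igni-td-gav-pev
1. d -> t, g -> k / _ #: no change
2. e -> o, i -> u / B C0 _: fires at position(s) 11: ignitdgavpov
surface: ignitdgavpov


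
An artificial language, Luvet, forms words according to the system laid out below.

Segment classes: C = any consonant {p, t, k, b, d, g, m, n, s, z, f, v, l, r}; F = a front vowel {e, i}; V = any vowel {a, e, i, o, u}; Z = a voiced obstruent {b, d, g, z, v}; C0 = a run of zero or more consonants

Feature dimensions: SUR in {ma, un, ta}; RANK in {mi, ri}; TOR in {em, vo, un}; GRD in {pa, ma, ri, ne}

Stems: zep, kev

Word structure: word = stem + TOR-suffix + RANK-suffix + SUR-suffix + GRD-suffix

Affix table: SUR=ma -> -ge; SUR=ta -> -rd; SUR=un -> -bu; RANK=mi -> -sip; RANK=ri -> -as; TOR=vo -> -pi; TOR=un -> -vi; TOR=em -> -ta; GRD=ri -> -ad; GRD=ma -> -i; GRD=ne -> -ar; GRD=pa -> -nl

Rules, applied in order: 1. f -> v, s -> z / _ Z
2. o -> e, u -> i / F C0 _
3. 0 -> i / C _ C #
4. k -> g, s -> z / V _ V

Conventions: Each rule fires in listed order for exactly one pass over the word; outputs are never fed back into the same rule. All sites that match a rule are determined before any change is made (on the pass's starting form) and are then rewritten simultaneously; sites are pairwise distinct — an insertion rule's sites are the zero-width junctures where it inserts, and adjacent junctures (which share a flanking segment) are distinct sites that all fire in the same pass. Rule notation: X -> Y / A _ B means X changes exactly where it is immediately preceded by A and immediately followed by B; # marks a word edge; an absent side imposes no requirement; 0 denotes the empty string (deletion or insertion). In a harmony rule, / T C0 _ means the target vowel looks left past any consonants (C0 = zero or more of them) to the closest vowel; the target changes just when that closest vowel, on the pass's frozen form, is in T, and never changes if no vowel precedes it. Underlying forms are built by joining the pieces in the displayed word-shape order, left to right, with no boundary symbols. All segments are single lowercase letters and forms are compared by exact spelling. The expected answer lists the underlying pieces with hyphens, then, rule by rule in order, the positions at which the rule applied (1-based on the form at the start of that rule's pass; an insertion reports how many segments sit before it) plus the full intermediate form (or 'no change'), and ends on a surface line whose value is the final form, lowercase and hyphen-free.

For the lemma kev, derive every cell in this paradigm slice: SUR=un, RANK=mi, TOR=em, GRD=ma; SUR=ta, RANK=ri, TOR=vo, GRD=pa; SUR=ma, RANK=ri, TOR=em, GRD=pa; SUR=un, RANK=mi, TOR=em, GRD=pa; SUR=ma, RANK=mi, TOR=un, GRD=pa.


cell SUR=un, RANK=mi, TOR=em, GRD=ma:
underlying: kev-ta-sip-bu-i
1. f -> v, s -> z / _ Z: no change
2. o -> e, u -> i / F C0 _: fires at position(s) 10: kevtasipbii
3. 0 -> i / C _ C #: no change
4. k -> g, s -> z / V _ V: fires at position(s) 6: kevtazipbii
surface: kevtazipbii

cell SUR=ta, RANK=ri, TOR=vo, GRD=pa:
underlying: kev-pi-as-rd-nl
1. f -> v, s -> z / _ Z: no change
2. o -> e, u -> i / F C0 _: no change
3. 0 -> i / C _ C #: inserts after position(s) 10: kevpiasrdnil
4. k -> g, s -> z / V _ V: no change
surface: kevpiasrdnil

cell SUR=ma, RANK=ri, TOR=em, GRD=pa:
underlying: kev-ta-as-ge-nl
1. f -> v, s -> z / _ Z: fires at position(s) 7: kevtaazgenl
2. o -> e, u -> i / F C0 _: no change
3. 0 -> i / C _ C #: inserts after position(s) 10: kevtaazgenil
4. k -> g, s -> z / V _ V: no change
surface: kevtaazgenil

cell SUR=un, RANK=mi, TOR=em, GRD=pa:
underlying: kev-ta-sip-bu-nl
1. f -> v, s -> z / _ Z: no change
2. o -> e, u -> i / F C0 _: fires at position(s) 10: kevtasipbinl
3. 0 -> i / C _ C #: inserts after position(s) 11: kevtasipbinil
4. k -> g, s -> z / V _ V: fires at position(s) 6: kevtazipbinil
surface: kevtazipbinil

cell SUR=ma, RANK=mi, TOR=un, GRD=pa:
underlying: kev-vi-sip-ge-nl
1. f -> v, s -> z / _ Z: no change
2. o -> e, u -> i / F C0 _: no change
3. 0 -> i / C _ C #: inserts after position(s) 11: kevvisipgenil
4. k -> g, s -> z / V _ V: fires at position(s) 6: kevvizipgenil
surface: kevvizipgenil


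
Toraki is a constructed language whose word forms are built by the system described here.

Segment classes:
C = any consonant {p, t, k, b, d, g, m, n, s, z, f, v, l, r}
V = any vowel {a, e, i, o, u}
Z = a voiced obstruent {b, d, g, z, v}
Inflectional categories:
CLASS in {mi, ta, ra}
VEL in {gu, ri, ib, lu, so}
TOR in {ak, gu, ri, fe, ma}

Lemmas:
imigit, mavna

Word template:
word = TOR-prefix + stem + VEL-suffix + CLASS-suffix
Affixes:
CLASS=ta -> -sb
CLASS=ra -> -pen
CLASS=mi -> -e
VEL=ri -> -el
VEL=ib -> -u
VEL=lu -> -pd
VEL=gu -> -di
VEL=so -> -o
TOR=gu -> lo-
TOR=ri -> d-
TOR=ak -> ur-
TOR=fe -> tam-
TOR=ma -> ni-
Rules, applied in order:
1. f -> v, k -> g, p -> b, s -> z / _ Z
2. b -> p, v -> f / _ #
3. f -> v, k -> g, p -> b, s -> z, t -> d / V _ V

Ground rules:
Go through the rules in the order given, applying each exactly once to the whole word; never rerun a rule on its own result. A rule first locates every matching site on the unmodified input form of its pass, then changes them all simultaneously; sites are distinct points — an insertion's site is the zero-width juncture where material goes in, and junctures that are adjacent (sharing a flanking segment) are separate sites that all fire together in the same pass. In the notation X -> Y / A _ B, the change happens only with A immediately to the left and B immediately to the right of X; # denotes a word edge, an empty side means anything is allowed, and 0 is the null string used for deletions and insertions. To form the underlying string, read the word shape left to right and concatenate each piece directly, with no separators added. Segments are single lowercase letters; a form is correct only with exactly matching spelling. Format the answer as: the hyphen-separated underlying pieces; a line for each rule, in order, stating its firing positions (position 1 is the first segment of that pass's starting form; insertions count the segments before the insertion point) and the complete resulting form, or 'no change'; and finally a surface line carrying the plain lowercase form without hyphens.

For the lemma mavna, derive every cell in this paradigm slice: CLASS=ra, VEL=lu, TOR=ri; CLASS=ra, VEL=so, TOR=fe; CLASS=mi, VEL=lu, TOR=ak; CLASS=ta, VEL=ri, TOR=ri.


cell CLASS=ra, VEL=lu, TOR=ri:
underlying: d-mavna-pd-pen
1. f -> v, k -> g, p -> b, s -> z / _ Z: fires at position(s) 7: dmavnabdpen
2. b -> p, v -> f / _ #: no change
3. f -> v, k -> g, p -> b, s -> z, t -> d / V _ V: no change
surface: dmavnabdpen

cell CLASS=ra, VEL=so, TOR=fe:
underlying: tam-mavna-o-pen
1. f -> v, k -> g, p -> b, s -> z / _ Z: no change
2. b -> p, v -> f / _ #: no change
3. f -> v, k -> g, p -> b, s -> z, t -> d / V _ V: fires at position(s) 10: tammavnaoben
surface: tammavnaoben

cell CLASS=mi, VEL=lu, TOR=ak:
underlying: ur-mavna-pd-e
1. f -> v, k -> g, p -> b, s -> z / _ Z: fires at position(s) 8: urmavnabde
2. b -> p, v -> f / _ #: no change
3. f -> v, k -> g, p -> b, s -> z, t -> d / V _ V: no change
surface: urmavnabde

cell CLASS=ta, VEL=ri, TOR=ri:
underlying: d-mavna-el-sb
1. f -> v, k -> g, p -> b, s -> z / _ Z: fires at position(s) 9: dmavnaelzb
2. b -> p, v -> f / _ #: fires at position(s) 10: dmavnaelzp
3. f -> v, k -> g, p -> b, s -> z, t -> d / V _ V: no change
surface: dmavnaelzp


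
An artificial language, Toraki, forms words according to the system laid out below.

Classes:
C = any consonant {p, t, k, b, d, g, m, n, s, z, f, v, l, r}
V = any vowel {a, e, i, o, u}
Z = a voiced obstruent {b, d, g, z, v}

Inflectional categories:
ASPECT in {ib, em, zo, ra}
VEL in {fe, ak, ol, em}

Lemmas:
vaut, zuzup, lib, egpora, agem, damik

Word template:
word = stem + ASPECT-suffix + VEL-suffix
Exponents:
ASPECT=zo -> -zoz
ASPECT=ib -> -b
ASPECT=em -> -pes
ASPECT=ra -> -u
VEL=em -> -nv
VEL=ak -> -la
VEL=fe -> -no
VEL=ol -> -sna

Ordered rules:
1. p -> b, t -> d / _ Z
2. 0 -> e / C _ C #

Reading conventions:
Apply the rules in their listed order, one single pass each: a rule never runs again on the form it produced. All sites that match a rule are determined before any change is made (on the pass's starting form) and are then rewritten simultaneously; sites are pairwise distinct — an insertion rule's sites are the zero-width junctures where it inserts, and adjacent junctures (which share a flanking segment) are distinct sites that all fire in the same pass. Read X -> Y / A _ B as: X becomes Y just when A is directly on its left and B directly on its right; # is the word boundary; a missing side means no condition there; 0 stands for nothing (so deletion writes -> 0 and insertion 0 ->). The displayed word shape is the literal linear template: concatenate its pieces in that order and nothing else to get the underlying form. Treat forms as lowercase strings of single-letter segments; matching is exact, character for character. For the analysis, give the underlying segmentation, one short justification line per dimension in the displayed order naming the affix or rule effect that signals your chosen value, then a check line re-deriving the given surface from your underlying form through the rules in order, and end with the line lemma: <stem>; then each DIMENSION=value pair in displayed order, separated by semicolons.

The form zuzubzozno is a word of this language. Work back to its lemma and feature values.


underlying: zuzup-zoz-no
ASPECT=zo - signalled by the affix -zoz
VEL=fe - signalled by the affix -no
check: zuzupzozno -> zuzubzozno -> zuzubzozno
lemma: zuzup; ASPECT=zo; VEL=fe


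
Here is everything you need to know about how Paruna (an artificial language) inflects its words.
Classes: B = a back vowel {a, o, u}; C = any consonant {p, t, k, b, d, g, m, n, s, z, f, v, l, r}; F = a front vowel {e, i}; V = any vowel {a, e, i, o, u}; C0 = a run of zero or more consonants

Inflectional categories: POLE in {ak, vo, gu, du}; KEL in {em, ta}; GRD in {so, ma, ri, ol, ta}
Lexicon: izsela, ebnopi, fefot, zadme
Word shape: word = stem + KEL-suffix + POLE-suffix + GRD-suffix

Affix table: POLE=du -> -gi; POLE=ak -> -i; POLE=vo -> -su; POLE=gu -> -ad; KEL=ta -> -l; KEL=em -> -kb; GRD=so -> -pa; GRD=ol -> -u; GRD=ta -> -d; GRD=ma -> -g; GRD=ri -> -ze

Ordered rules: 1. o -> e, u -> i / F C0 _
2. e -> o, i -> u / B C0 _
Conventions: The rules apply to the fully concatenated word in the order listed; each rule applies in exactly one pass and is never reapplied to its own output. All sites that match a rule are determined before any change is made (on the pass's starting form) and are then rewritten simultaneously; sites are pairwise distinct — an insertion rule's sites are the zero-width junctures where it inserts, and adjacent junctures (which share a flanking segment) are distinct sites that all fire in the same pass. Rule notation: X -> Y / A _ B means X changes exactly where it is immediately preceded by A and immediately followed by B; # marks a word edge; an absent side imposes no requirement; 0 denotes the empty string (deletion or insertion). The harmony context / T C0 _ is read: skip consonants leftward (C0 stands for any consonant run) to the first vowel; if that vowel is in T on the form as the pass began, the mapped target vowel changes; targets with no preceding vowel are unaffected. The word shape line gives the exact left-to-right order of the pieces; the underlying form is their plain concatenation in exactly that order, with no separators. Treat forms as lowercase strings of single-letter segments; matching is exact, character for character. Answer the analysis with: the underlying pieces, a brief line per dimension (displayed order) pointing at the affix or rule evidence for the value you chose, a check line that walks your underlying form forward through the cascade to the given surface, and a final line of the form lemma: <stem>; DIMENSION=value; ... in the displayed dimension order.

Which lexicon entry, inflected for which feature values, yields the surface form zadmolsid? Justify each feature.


underlying: zadme-l-su-d
POLE=vo - signalled by the affix -su
KEL=ta - signalled by the affix -l
GRD=ta - signalled by the affix -d
check: zadmelsud -> zadmelsid -> zadmolsid
lemma: zadme; POLE=vo; KEL=ta; GRD=ta


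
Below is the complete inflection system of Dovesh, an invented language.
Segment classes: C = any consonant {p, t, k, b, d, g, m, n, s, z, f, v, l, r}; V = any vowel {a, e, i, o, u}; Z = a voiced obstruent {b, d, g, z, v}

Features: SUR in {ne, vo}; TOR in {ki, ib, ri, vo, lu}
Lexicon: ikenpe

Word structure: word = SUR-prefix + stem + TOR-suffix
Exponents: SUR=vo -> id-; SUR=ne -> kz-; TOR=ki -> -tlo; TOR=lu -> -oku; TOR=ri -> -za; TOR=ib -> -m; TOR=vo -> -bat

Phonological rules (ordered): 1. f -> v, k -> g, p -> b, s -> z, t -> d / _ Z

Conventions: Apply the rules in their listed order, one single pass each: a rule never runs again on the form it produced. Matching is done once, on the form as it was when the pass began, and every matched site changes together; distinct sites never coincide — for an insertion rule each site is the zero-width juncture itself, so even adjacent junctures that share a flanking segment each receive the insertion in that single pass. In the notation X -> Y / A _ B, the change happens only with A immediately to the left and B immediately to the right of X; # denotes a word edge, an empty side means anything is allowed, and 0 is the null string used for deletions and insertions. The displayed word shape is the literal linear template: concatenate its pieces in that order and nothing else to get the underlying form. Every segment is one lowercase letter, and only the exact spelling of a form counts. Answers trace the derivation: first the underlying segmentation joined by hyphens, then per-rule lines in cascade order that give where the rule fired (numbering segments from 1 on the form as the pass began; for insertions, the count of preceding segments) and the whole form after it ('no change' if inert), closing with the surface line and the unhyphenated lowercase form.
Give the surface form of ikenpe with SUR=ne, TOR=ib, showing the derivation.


underlying: kz-ikenpe-m
1. f -> v, k -> g, p -> b, s -> z, t -> d / _ Z: fires at position(s) 1: gzikenpem
surface: gzikenpem


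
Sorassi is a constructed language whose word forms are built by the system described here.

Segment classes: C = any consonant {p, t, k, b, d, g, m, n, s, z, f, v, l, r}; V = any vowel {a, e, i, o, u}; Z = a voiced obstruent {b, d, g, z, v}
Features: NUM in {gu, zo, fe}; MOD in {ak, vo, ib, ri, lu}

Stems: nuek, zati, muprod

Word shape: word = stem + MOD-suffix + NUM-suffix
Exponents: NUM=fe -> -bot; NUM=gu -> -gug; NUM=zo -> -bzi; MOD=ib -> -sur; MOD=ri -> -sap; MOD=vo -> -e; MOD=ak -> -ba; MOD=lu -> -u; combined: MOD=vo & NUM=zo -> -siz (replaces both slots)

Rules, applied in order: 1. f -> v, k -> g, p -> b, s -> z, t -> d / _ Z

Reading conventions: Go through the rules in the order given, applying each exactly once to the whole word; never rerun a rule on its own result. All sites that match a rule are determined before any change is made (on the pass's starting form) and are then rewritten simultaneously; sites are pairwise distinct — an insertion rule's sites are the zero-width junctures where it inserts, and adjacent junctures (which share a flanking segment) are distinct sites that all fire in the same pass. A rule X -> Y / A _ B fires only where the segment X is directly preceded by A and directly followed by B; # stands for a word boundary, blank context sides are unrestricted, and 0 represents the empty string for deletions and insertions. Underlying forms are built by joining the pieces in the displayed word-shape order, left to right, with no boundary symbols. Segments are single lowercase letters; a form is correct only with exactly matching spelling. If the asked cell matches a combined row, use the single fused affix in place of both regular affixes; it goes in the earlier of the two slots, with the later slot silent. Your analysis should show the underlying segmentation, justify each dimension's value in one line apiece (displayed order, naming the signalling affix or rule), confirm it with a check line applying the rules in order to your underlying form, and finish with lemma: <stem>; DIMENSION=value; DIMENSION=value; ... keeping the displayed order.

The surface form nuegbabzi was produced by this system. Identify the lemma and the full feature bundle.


underlying: nuek-ba-bzi
NUM=zo - signalled by the affix -bzi
MOD=ak - signalled by the affix -ba
check: nuekbabzi -> nuegbabzi
lemma: nuek; NUM=zo; MOD=ak


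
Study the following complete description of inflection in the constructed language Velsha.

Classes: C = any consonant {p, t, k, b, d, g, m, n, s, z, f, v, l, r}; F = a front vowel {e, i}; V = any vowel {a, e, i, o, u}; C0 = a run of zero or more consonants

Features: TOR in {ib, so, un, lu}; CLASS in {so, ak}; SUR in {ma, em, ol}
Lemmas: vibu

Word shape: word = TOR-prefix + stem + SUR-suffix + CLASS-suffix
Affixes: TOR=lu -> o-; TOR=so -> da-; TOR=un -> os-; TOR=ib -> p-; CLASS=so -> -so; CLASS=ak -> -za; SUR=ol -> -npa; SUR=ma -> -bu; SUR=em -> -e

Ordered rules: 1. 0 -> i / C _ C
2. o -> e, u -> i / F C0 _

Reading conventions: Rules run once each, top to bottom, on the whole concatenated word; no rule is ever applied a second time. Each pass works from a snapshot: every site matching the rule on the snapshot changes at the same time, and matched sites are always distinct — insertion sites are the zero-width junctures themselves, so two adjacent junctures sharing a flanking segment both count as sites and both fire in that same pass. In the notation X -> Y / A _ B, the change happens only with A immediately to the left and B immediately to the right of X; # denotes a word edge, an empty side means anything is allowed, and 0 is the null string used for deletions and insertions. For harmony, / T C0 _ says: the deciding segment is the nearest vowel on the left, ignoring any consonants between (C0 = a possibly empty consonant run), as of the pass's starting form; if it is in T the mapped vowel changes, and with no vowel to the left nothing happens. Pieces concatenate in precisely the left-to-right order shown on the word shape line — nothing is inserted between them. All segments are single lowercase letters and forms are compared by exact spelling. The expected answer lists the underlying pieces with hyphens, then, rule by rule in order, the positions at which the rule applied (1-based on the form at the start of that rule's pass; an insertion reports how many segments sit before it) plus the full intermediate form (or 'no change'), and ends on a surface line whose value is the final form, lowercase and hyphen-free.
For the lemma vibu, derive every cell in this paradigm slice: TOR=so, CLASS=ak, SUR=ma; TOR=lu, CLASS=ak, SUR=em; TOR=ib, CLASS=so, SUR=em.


cell TOR=so, CLASS=ak, SUR=ma:
underlying: da-vibu-bu-za
1. 0 -> i / C _ C: no change
2. o -> e, u -> i / F C0 _: fires at position(s) 6: davibibuza
surface: davibibuza

cell TOR=lu, CLASS=ak, SUR=em:
underlying: o-vibu-e-za
1. 0 -> i / C _ C: no change
2. o -> e, u -> i / F C0 _: fires at position(s) 5: ovibieza
surface: ovibieza

cell TOR=ib, CLASS=so, SUR=em:
underlying: p-vibu-e-so
1. 0 -> i / C _ C: inserts after position(s) 1: pivibueso
2. o -> e, u -> i / F C0 _: fires at position(s) 6, 9: pivibiese
surface: pivibiese
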